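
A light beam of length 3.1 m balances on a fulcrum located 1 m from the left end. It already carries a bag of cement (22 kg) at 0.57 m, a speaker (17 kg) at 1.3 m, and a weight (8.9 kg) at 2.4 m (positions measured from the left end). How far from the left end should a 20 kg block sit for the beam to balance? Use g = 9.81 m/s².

Taking torques about the fulcrum (at 1 m from the left end):
Bag of cement: 22 × 9.81 = 215.8 N down at 0.57 m → arm 0.43 m, τ = 215.8 × 0.43 = 92.79 N·m counterclockwise.
Speaker: 17 × 9.81 = 166.8 N down at 1.3 m → arm 0.3 m, τ = 166.8 × 0.3 = 50.04 N·m clockwise.
Weight: 8.9 × 9.81 = 87.31 N down at 2.4 m → arm 1.4 m, τ = 87.31 × 1.4 = 122.2 N·m clockwise.
Net moment of existing loads = 79.45 N·m clockwise.
The block weighs 20 × 9.81 = 196.2 N and must supply an equal counterclockwise moment, so its lever arm about the fulcrum is 79.45 / 196.2 = 0.405 m.
That puts it at 1 − 0.405 = 0.595 m from the left end.

x ≈ 0.595 m from the left end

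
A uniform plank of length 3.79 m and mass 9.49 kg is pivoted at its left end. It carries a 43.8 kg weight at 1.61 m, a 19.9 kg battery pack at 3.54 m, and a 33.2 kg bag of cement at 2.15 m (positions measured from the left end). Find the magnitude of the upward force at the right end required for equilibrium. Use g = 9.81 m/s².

Sum moments about the left end (the unknown pivot reaction has zero arm there).
Beam weight: 9.49 × 9.81 = 93.1 N down at 1.895 m → arm 1.895 m, τ = 93.1 × 1.895 = 176.4 N·m clockwise.
Weight: 43.8 × 9.81 = 429.7 N down at 1.61 m → arm 1.61 m, τ = 429.7 × 1.61 = 691.8 N·m clockwise.
Battery pack: 19.9 × 9.81 = 195.2 N down at 3.54 m → arm 3.54 m, τ = 195.2 × 3.54 = 691 N·m clockwise.
Bag of cement: 33.2 × 9.81 = 325.7 N down at 2.15 m → arm 2.15 m, τ = 325.7 × 2.15 = 700.3 N·m clockwise.
Net moment of the loads = 2260 N·m clockwise.
The upward force F acts at the right end, arm 3.79 m, giving F × 3.79 counterclockwise.
Στ = 0 ⇒ F × 3.79 = 2260 ⇒ F = 2260 / 3.79 = 596 N.

F ≈ 596 N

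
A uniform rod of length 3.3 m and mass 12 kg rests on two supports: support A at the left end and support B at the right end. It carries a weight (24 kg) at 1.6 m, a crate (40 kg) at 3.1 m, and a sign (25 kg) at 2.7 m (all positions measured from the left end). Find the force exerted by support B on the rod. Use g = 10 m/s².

About support A:
Beam weight: 12 × 10 = 120 N down at 1.65 m → arm 1.65 m, τ = 120 × 1.65 = 198 N·m clockwise.
Weight: 24 × 10 = 240 N down at 1.6 m → arm 1.6 m, τ = 240 × 1.6 = 384 N·m clockwise.
Crate: 40 × 10 = 400 N down at 3.1 m → arm 3.1 m, τ = 400 × 3.1 = 1240 N·m clockwise.
Sign: 25 × 10 = 250 N down at 2.7 m → arm 2.7 m, τ = 250 × 2.7 = 675 N·m clockwise.
Net load moment about support A = 2497 N·m clockwise.
Reaction R at support B is upward at 3.3 m, arm 3.3 m → moment R × 3.3 counterclockwise.
Balancing moments: R × 3.3 = 2497, giving R = 757 N.

R_B ≈ 757 N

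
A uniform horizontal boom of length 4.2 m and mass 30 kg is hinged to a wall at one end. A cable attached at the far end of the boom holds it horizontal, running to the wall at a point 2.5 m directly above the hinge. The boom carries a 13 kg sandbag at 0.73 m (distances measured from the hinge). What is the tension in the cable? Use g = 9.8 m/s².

Choose the hinge as the axis so the unknown hinge reaction has zero arm there.
Beam weight: 30 × 9.8 = 294 N down at 2.1 m → arm 2.1 m, τ = 294 × 2.1 = 617.4 N·m clockwise.
Sandbag: 13 × 9.8 = 127.4 N down at 0.73 m → arm 0.73 m, τ = 127.4 × 0.73 = 93 N·m clockwise.
Total clockwise load moment = 710.4 N·m.
The cable tension T acts at 4.2 m; only its component perpendicular to the boom, T sinθ, produces torque. sinθ = h/√(h²+d²) = 2.5/√(2.5²+4.2²) = 0.5115.
Στ = 0 ⇒ T × 4.2 × 0.5115 = 710.4 ⇒ T = 710.4 / 2.148 = 331 N.

T ≈ 331 N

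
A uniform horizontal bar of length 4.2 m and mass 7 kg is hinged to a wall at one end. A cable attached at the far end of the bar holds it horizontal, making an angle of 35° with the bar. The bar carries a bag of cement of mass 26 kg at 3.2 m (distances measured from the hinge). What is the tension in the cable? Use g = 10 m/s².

T ≈ 406 N

Take moments about the hinge.
Beam weight: 7 × 10 = 70 N down at 2.1 m → arm 2.1 m, τ = 70 × 2.1 = 147 N·m clockwise.
Bag of cement: 26 × 10 = 260 N down at 3.2 m → arm 3.2 m, τ = 260 × 3.2 = 832 N·m clockwise.
Total clockwise load moment = 979 N·m.
The cable tension T acts at 4.2 m; only its component perpendicular to the bar, T sinθ, produces torque. sin 35° = 0.5736.
Στ = 0 ⇒ T × 4.2 × 0.5736 = 979 ⇒ T = 979 / 2.409 = 406 N.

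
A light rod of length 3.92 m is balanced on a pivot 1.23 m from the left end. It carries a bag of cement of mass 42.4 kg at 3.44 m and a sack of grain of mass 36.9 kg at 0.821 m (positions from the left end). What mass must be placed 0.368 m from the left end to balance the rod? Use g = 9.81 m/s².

About the pivot (at 1.23 m from the left end):
Bag of cement: 42.4 × 9.81 = 415.9 N down at 3.44 m → arm 2.21 m, τ = 415.9 × 2.21 = 919.1 N·m clockwise.
Sack of grain: 36.9 × 9.81 = 362 N down at 0.821 m → arm 0.409 m, τ = 362 × 0.409 = 148.1 N·m counterclockwise.
Net moment of known loads = 771 N·m clockwise.
An unknown mass m at 0.368 m has arm 0.862 m; its moment is m·g·0.862 counterclockwise.
Setting net torque to zero: m × 9.81 × 0.862 = 771 → m = 771 / (9.81 × 0.862) = 91.2 kg.

m ≈ 91.2 kg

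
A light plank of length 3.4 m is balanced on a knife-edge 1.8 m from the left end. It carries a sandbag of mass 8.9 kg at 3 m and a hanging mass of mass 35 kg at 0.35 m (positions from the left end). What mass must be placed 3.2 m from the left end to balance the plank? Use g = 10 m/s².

Choose the knife-edge (at 1.8 m from the left end) as the axis so the support reaction has zero arm there.
Sandbag: 8.9 × 10 = 89 N down at 3 m → arm 1.2 m, τ = 89 × 1.2 = 106.8 N·m clockwise.
Hanging mass: 35 × 10 = 350 N down at 0.35 m → arm 1.45 m, τ = 350 × 1.45 = 507.5 N·m counterclockwise.
Net moment of known loads = 400.7 N·m counterclockwise.
An unknown mass m at 3.2 m has arm 1.4 m; its moment is m·g·1.4 clockwise.
For rotational equilibrium, m × 10 × 1.4 = 400.7, so m = 400.7 / (10 × 1.4) = 28.6 kg.

m ≈ 28.6 kg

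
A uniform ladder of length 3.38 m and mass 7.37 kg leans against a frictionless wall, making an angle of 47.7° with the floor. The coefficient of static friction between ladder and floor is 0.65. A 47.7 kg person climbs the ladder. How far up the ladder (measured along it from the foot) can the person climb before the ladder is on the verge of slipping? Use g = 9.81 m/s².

Choose the foot of the ladder as the axis so the floor normal and friction both act there and drop out.
Ladder weight 7.37×9.81 = 72.3 N acts at 1.69 m along the ladder; its horizontal arm is 1.69·cos47.7° = 1.137 m → τ = 82.21 N·m clockwise.
Person weight 47.7×9.81 = 467.9 N at distance d → arm d·cos47.7° → τ = 467.9·d·0.673 clockwise.
Wall normal N at the top has arm L sinθ = 2.5 m counterclockwise, so Στ = 0 gives N·2.5 = 82.21 + 314.9·d.
ΣFy = 0 ⇒ N_floor = 540.2 N, so the maximum friction is μ_s·N_floor = 0.65×540.2 = 351.1 N. ΣFx = 0 ⇒ N_wall = f, so at the slipping point N = 351.1 N.
Substituting: 351.1×2.5 = 82.21 + 314.9·d ⇒ d = (877.8 − 82.21) / 314.9 = 2.53 m.

d ≈ 2.53 m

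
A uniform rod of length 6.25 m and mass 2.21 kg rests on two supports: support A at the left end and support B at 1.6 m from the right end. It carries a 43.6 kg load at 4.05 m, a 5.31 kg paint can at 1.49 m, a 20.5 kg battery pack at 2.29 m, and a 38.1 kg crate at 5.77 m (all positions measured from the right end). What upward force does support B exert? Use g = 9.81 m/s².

R_B ≈ 480 N

Take moments about support A.
Beam weight: 2.21 × 9.81 = 21.68 N down at 3.125 m → arm 3.125 m, τ = 21.68 × 3.125 = 67.75 N·m clockwise.
Load: 43.6 × 9.81 = 427.7 N down at 4.05 m → arm 2.2 m, τ = 427.7 × 2.2 = 940.9 N·m clockwise.
Paint can: 5.31 × 9.81 = 52.09 N down at 1.49 m → arm 4.76 m, τ = 52.09 × 4.76 = 247.9 N·m clockwise.
Battery pack: 20.5 × 9.81 = 201.1 N down at 2.29 m → arm 3.96 m, τ = 201.1 × 3.96 = 796.4 N·m clockwise.
Crate: 38.1 × 9.81 = 373.8 N down at 5.77 m → arm 0.48 m, τ = 373.8 × 0.48 = 179.4 N·m clockwise.
Net load moment about support A = 2232 N·m clockwise.
Reaction R at support B is upward at 1.6 m, arm 4.65 m → moment R × 4.65 counterclockwise.
For rotational equilibrium, R × 4.65 = 2232, so R = 480 N.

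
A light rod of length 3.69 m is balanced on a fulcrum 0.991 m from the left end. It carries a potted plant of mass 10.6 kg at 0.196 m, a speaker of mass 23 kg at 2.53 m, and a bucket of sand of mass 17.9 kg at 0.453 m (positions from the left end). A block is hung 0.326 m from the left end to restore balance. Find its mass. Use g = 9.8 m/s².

Taking torques about the fulcrum (at 0.991 m from the left end):
Potted plant: 10.6 × 9.8 = 103.9 N down at 0.196 m → arm 0.795 m, τ = 103.9 × 0.795 = 82.6 N·m counterclockwise.
Speaker: 23 × 9.8 = 225.4 N down at 2.53 m → arm 1.539 m, τ = 225.4 × 1.539 = 346.9 N·m clockwise.
Bucket of sand: 17.9 × 9.8 = 175.4 N down at 0.453 m → arm 0.538 m, τ = 175.4 × 0.538 = 94.37 N·m counterclockwise.
Net moment of known loads = 169.9 N·m clockwise.
An unknown mass m at 0.326 m has arm 0.665 m; its moment is m·g·0.665 counterclockwise.
For rotational equilibrium, m × 9.8 × 0.665 = 169.9, so m = 169.9 / (9.8 × 0.665) = 26.1 kg.

m ≈ 26.1 kg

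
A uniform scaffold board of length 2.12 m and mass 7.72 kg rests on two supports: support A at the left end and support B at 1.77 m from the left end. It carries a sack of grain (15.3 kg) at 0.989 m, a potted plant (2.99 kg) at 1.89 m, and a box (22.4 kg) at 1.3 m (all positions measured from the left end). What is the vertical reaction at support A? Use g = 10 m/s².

Sum moments about support B (its reaction then has zero moment arm).
Beam weight: 7.72 × 10 = 77.2 N down at 1.06 m → arm 0.71 m, τ = 77.2 × 0.71 = 54.81 N·m counterclockwise.
Sack of grain: 15.3 × 10 = 153 N down at 0.989 m → arm 0.781 m, τ = 153 × 0.781 = 119.5 N·m counterclockwise.
Potted plant: 2.99 × 10 = 29.9 N down at 1.89 m → arm 0.12 m, τ = 29.9 × 0.12 = 3.588 N·m clockwise.
Box: 22.4 × 10 = 224 N down at 1.3 m → arm 0.47 m, τ = 224 × 0.47 = 105.3 N·m counterclockwise.
Net load moment about support B = 276 N·m counterclockwise.
Reaction R at support A is upward at 0 m, arm 1.77 m → moment R × 1.77 clockwise.
Στ = 0 ⇒ R × 1.77 = 276 ⇒ R = 156 N.

R_A ≈ 156 N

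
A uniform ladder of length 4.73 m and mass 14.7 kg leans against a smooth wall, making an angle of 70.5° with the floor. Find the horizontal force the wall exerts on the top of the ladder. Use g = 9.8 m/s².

N_wall ≈ 25.5 N

About the foot of the ladder:
Ladder weight 14.7×9.8 = 144.1 N acts at 2.365 m along the ladder; its horizontal arm is 2.365·cos70.5° = 0.7895 m → τ = 113.8 N·m clockwise.
Wall normal N acts horizontally at the top; its moment arm is the height L sinθ = 4.73·sin70.5° = 4.459 m, counterclockwise.
For rotational equilibrium, N × 4.459 = 113.8, so N = 25.5 N.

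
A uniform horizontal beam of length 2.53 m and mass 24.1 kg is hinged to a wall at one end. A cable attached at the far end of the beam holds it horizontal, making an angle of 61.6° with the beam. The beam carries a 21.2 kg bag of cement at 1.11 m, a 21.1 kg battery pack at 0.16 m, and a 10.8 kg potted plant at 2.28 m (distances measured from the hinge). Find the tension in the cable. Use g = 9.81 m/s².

T ≈ 362 N

Take moments about the hinge.
Beam weight: 24.1 × 9.81 = 236.4 N down at 1.265 m → arm 1.265 m, τ = 236.4 × 1.265 = 299 N·m clockwise.
Bag of cement: 21.2 × 9.81 = 208 N down at 1.11 m → arm 1.11 m, τ = 208 × 1.11 = 230.9 N·m clockwise.
Battery pack: 21.1 × 9.81 = 207 N down at 0.16 m → arm 0.16 m, τ = 207 × 0.16 = 33.12 N·m clockwise.
Potted plant: 10.8 × 9.81 = 105.9 N down at 2.28 m → arm 2.28 m, τ = 105.9 × 2.28 = 241.5 N·m clockwise.
Total clockwise load moment = 804.5 N·m.
The cable tension T acts at 2.53 m; only its component perpendicular to the beam, T sinθ, produces torque. sin 61.6° = 0.8796.
For rotational equilibrium, T × 2.53 × 0.8796 = 804.5, so T = 804.5 / 2.225 = 362 N.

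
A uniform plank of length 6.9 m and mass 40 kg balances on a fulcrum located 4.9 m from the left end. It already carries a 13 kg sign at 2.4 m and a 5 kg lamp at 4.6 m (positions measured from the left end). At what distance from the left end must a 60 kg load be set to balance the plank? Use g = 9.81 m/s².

About the fulcrum (at 4.9 m from the left end):
Beam weight: 40 × 9.81 = 392.4 N down at 3.45 m → arm 1.45 m, τ = 392.4 × 1.45 = 569 N·m counterclockwise.
Sign: 13 × 9.81 = 127.5 N down at 2.4 m → arm 2.5 m, τ = 127.5 × 2.5 = 318.8 N·m counterclockwise.
Lamp: 5 × 9.81 = 49.05 N down at 4.6 m → arm 0.3 m, τ = 49.05 × 0.3 = 14.71 N·m counterclockwise.
Net moment of existing loads = 902.5 N·m counterclockwise.
The load weighs 60 × 9.81 = 588.6 N and must supply an equal clockwise moment, so its lever arm about the fulcrum is 902.5 / 588.6 = 1.53 m.
That puts it at 4.9 + 1.53 = 6.43 m from the left end.

x ≈ 6.43 m from the left end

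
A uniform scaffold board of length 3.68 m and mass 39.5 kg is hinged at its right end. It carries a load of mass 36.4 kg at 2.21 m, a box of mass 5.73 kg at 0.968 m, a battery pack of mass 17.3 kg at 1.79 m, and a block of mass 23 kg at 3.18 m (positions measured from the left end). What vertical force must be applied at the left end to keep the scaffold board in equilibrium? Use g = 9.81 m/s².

Sum moments about the right end (the unknown pivot reaction has zero arm there).
Beam weight: 39.5 × 9.81 = 387.5 N down at 1.84 m → arm 1.84 m, τ = 387.5 × 1.84 = 713 N·m counterclockwise.
Load: 36.4 × 9.81 = 357.1 N down at 2.21 m → arm 1.47 m, τ = 357.1 × 1.47 = 524.9 N·m counterclockwise.
Box: 5.73 × 9.81 = 56.21 N down at 0.968 m → arm 2.712 m, τ = 56.21 × 2.712 = 152.4 N·m counterclockwise.
Battery pack: 17.3 × 9.81 = 169.7 N down at 1.79 m → arm 1.89 m, τ = 169.7 × 1.89 = 320.7 N·m counterclockwise.
Block: 23 × 9.81 = 225.6 N down at 3.18 m → arm 0.5 m, τ = 225.6 × 0.5 = 112.8 N·m counterclockwise.
Net moment of the loads = 1824 N·m counterclockwise.
The upward force F acts at the left end, arm 3.68 m, giving F × 3.68 clockwise.
Setting net torque to zero: F × 3.68 = 1824 → F = 1824 / 3.68 = 496 N.

F ≈ 496 N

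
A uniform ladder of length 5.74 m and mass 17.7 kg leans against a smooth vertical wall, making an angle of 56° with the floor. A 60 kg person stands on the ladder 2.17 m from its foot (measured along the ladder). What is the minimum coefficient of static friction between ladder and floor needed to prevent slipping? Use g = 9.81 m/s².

μ_min ≈ 0.274

About the foot of the ladder:
Ladder weight 17.7×9.81 = 173.6 N acts at 2.87 m along the ladder; its horizontal arm is 2.87·cos56° = 1.605 m → τ = 278.6 N·m clockwise.
Person: 60×9.81 = 588.6 N at 2.17 m → arm 1.213 m → τ = 714 N·m clockwise.
Wall normal N acts horizontally at the top; its moment arm is the height L sinθ = 5.74·sin56° = 4.759 m, counterclockwise.
Στ = 0 ⇒ N × 4.759 = 992.6 ⇒ N = 208.6 N.
ΣFx = 0 ⇒ f = N_wall = 208.6 N. ΣFy = 0 ⇒ N_floor = 762.2 N.
μ_min = f / N_floor = 208.6 / 762.2 = 0.274.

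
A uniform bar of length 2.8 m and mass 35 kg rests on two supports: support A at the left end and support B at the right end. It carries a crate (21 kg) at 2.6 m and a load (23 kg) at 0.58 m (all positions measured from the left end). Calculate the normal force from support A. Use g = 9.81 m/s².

Taking torques about support B:
Beam weight: 35 × 9.81 = 343.4 N down at 1.4 m → arm 1.4 m, τ = 343.4 × 1.4 = 480.8 N·m counterclockwise.
Crate: 21 × 9.81 = 206 N down at 2.6 m → arm 0.2 m, τ = 206 × 0.2 = 41.2 N·m counterclockwise.
Load: 23 × 9.81 = 225.6 N down at 0.58 m → arm 2.22 m, τ = 225.6 × 2.22 = 500.8 N·m counterclockwise.
Net load moment about support B = 1023 N·m counterclockwise.
Reaction R at support A is upward at 0 m, arm 2.8 m → moment R × 2.8 clockwise.
Balancing moments: R × 2.8 = 1023, giving R = 365 N.

R_A ≈ 365 N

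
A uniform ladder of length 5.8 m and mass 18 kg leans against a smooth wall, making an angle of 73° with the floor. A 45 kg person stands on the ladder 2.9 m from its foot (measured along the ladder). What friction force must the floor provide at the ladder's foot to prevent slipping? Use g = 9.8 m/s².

Take moments about the foot of the ladder.
Ladder weight 18×9.8 = 176.4 N acts at 2.9 m along the ladder; its horizontal arm is 2.9·cos73° = 0.8479 m → τ = 149.6 N·m clockwise.
Person: 45×9.8 = 441 N at 2.9 m → arm 0.8479 m → τ = 373.9 N·m clockwise.
Wall normal N acts horizontally at the top; its moment arm is the height L sinθ = 5.8·sin73° = 5.547 m, counterclockwise.
Balancing moments: N × 5.547 = 523.5, giving N = 94.4 N.
ΣFx = 0: friction at the foot balances the wall's push, so f = N_wall = 94.4 N.

f ≈ 94.4 N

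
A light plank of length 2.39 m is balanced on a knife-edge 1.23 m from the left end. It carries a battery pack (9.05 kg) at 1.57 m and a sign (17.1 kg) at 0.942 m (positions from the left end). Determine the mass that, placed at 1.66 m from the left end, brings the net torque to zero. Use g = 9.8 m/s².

About the knife-edge (at 1.23 m from the left end):
Battery pack: 9.05 × 9.8 = 88.69 N down at 1.57 m → arm 0.34 m, τ = 88.69 × 0.34 = 30.15 N·m clockwise.
Sign: 17.1 × 9.8 = 167.6 N down at 0.942 m → arm 0.288 m, τ = 167.6 × 0.288 = 48.27 N·m counterclockwise.
Net moment of known loads = 18.12 N·m counterclockwise.
An unknown mass m at 1.66 m has arm 0.43 m; its moment is m·g·0.43 clockwise.
Balancing moments: m × 9.8 × 0.43 = 18.12, giving m = 18.12 / (9.8 × 0.43) = 4.3 kg.

m ≈ 4.3 kg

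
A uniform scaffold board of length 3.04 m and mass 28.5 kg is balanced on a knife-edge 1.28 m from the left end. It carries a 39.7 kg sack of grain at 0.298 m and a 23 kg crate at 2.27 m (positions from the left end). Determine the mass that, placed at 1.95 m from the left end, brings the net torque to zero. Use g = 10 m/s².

m ≈ 14 kg

Choose the knife-edge (at 1.28 m from the left end) as the axis so the support reaction has zero arm there.
Beam weight: 28.5 × 10 = 285 N down at 1.52 m → arm 0.24 m, τ = 285 × 0.24 = 68.4 N·m clockwise.
Sack of grain: 39.7 × 10 = 397 N down at 0.298 m → arm 0.982 m, τ = 397 × 0.982 = 389.9 N·m counterclockwise.
Crate: 23 × 10 = 230 N down at 2.27 m → arm 0.99 m, τ = 230 × 0.99 = 227.7 N·m clockwise.
Net moment of known loads = 93.8 N·m counterclockwise.
An unknown mass m at 1.95 m has arm 0.67 m; its moment is m·g·0.67 clockwise.
Στ = 0 ⇒ m × 10 × 0.67 = 93.8 ⇒ m = 93.8 / (10 × 0.67) = 14 kg.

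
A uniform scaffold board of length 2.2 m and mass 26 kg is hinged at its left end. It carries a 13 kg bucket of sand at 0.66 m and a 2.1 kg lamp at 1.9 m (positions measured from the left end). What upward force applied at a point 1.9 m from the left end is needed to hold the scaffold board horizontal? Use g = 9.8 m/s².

F ≈ 212 N

Taking torques about the left end:
Beam weight: 26 × 9.8 = 254.8 N down at 1.1 m → arm 1.1 m, τ = 254.8 × 1.1 = 280.3 N·m clockwise.
Bucket of sand: 13 × 9.8 = 127.4 N down at 0.66 m → arm 0.66 m, τ = 127.4 × 0.66 = 84.08 N·m clockwise.
Lamp: 2.1 × 9.8 = 20.58 N down at 1.9 m → arm 1.9 m, τ = 20.58 × 1.9 = 39.1 N·m clockwise.
Net moment of the loads = 403.5 N·m clockwise.
The upward force F acts at a point 1.9 m from the left end, arm 1.9 m, giving F × 1.9 counterclockwise.
Setting net torque to zero: F × 1.9 = 403.5 → F = 403.5 / 1.9 = 212 N.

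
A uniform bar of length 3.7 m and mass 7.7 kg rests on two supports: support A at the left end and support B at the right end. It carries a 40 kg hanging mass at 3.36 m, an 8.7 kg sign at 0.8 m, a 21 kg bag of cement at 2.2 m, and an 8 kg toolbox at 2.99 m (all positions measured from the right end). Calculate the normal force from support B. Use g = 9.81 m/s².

R_B ≈ 239 N

Take moments about support A.
Beam weight: 7.7 × 9.81 = 75.54 N down at 1.85 m → arm 1.85 m, τ = 75.54 × 1.85 = 139.7 N·m clockwise.
Hanging mass: 40 × 9.81 = 392.4 N down at 3.36 m → arm 0.34 m, τ = 392.4 × 0.34 = 133.4 N·m clockwise.
Sign: 8.7 × 9.81 = 85.35 N down at 0.8 m → arm 2.9 m, τ = 85.35 × 2.9 = 247.5 N·m clockwise.
Bag of cement: 21 × 9.81 = 206 N down at 2.2 m → arm 1.5 m, τ = 206 × 1.5 = 309 N·m clockwise.
Toolbox: 8 × 9.81 = 78.48 N down at 2.99 m → arm 0.71 m, τ = 78.48 × 0.71 = 55.72 N·m clockwise.
Net load moment about support A = 885.3 N·m clockwise.
Reaction R at support B is upward at 0 m, arm 3.7 m → moment R × 3.7 counterclockwise.
Setting net torque to zero: R × 3.7 = 885.3 → R = 239 N.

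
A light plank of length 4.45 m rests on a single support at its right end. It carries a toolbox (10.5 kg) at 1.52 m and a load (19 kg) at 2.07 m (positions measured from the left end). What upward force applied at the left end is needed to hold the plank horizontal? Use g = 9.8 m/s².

Take moments about the right end.
Toolbox: 10.5 × 9.8 = 102.9 N down at 1.52 m → arm 2.93 m, τ = 102.9 × 2.93 = 301.5 N·m counterclockwise.
Load: 19 × 9.8 = 186.2 N down at 2.07 m → arm 2.38 m, τ = 186.2 × 2.38 = 443.2 N·m counterclockwise.
Net moment of the loads = 744.7 N·m counterclockwise.
The upward force F acts at the left end, arm 4.45 m, giving F × 4.45 clockwise.
Setting net torque to zero: F × 4.45 = 744.7 → F = 744.7 / 4.45 = 167 N.

F ≈ 167 N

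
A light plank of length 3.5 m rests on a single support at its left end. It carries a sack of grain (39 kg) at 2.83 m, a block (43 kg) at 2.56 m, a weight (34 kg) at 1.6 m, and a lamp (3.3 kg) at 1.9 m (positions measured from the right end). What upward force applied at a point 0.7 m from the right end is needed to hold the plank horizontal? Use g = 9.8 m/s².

F ≈ 478 N

Choose the left end as the axis so the unknown pivot reaction has zero arm there.
Sack of grain: 39 × 9.8 = 382.2 N down at 2.83 m → arm 0.67 m, τ = 382.2 × 0.67 = 256.1 N·m clockwise.
Block: 43 × 9.8 = 421.4 N down at 2.56 m → arm 0.94 m, τ = 421.4 × 0.94 = 396.1 N·m clockwise.
Weight: 34 × 9.8 = 333.2 N down at 1.6 m → arm 1.9 m, τ = 333.2 × 1.9 = 633.1 N·m clockwise.
Lamp: 3.3 × 9.8 = 32.34 N down at 1.9 m → arm 1.6 m, τ = 32.34 × 1.6 = 51.74 N·m clockwise.
Net moment of the loads = 1337 N·m clockwise.
The upward force F acts at a point 0.7 m from the right end, arm 2.8 m, giving F × 2.8 counterclockwise.
Στ = 0 ⇒ F × 2.8 = 1337 ⇒ F = 1337 / 2.8 = 478 N.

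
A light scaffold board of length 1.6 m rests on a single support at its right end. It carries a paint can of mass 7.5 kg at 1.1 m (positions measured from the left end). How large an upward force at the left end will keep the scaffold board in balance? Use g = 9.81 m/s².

Taking torques about the right end:
Paint can: 7.5 × 9.81 = 73.58 N down at 1.1 m → arm 0.5 m, τ = 73.58 × 0.5 = 36.79 N·m counterclockwise.
Net moment of the loads = 36.79 N·m counterclockwise.
The upward force F acts at the left end, arm 1.6 m, giving F × 1.6 clockwise.
Setting net torque to zero: F × 1.6 = 36.79 → F = 36.79 / 1.6 = 23 N.

F ≈ 23 N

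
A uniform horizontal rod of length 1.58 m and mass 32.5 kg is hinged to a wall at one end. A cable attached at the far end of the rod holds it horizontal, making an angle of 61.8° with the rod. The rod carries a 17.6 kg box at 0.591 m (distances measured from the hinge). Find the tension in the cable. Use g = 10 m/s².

T ≈ 259 N

About the hinge:
Beam weight: 32.5 × 10 = 325 N down at 0.79 m → arm 0.79 m, τ = 325 × 0.79 = 256.8 N·m clockwise.
Box: 17.6 × 10 = 176 N down at 0.591 m → arm 0.591 m, τ = 176 × 0.591 = 104 N·m clockwise.
Total clockwise load moment = 360.8 N·m.
The cable tension T acts at 1.58 m; only its component perpendicular to the rod, T sinθ, produces torque. sin 61.8° = 0.8813.
For rotational equilibrium, T × 1.58 × 0.8813 = 360.8, so T = 360.8 / 1.392 = 259 N.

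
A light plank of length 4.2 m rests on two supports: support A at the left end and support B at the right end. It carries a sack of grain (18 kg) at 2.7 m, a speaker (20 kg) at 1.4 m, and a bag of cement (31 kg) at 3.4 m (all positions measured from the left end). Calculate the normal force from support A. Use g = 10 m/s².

R_A ≈ 257 N

Take moments about support B.
Sack of grain: 18 × 10 = 180 N down at 2.7 m → arm 1.5 m, τ = 180 × 1.5 = 270 N·m counterclockwise.
Speaker: 20 × 10 = 200 N down at 1.4 m → arm 2.8 m, τ = 200 × 2.8 = 560 N·m counterclockwise.
Bag of cement: 31 × 10 = 310 N down at 3.4 m → arm 0.8 m, τ = 310 × 0.8 = 248 N·m counterclockwise.
Net load moment about support B = 1078 N·m counterclockwise.
Reaction R at support A is upward at 0 m, arm 4.2 m → moment R × 4.2 clockwise.
Στ = 0 ⇒ R × 4.2 = 1078 ⇒ R = 257 N.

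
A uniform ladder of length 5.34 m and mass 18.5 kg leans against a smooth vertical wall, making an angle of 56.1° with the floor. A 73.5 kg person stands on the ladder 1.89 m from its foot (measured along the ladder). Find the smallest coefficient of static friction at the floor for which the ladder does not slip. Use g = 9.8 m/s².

μ_min ≈ 0.258

About the foot of the ladder:
Ladder weight 18.5×9.8 = 181.3 N acts at 2.67 m along the ladder; its horizontal arm is 2.67·cos56.1° = 1.489 m → τ = 270 N·m clockwise.
Person: 73.5×9.8 = 720.3 N at 1.89 m → arm 1.054 m → τ = 759.2 N·m clockwise.
Wall normal N acts horizontally at the top; its moment arm is the height L sinθ = 5.34·sin56.1° = 4.432 m, counterclockwise.
Setting net torque to zero: N × 4.432 = 1029 → N = 232.2 N.
ΣFx = 0 ⇒ f = N_wall = 232.2 N. ΣFy = 0 ⇒ N_floor = 901.6 N.
μ_min = f / N_floor = 232.2 / 901.6 = 0.258.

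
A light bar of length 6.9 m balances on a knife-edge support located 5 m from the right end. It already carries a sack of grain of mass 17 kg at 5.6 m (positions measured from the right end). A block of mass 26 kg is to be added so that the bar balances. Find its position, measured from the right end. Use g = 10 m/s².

Take moments about the knife-edge support (at 5 m from the right end).
Sack of grain: 17 × 10 = 170 N down at 5.6 m → arm 0.6 m, τ = 170 × 0.6 = 102 N·m counterclockwise.
Net moment of existing loads = 102 N·m counterclockwise.
The block weighs 26 × 10 = 260 N and must supply an equal clockwise moment, so its lever arm about the knife-edge support is 102 / 260 = 0.392 m.
That puts it at 5 − 0.392 = 4.61 m from the right end.

x ≈ 4.61 m from the right end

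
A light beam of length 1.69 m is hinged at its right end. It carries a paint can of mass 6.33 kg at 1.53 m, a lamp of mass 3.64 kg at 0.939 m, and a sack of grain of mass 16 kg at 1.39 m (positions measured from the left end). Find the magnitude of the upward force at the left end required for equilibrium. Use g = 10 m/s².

F ≈ 50.6 N

Sum moments about the right end (the unknown pivot reaction has zero arm there).
Paint can: 6.33 × 10 = 63.3 N down at 1.53 m → arm 0.16 m, τ = 63.3 × 0.16 = 10.13 N·m counterclockwise.
Lamp: 3.64 × 10 = 36.4 N down at 0.939 m → arm 0.751 m, τ = 36.4 × 0.751 = 27.34 N·m counterclockwise.
Sack of grain: 16 × 10 = 160 N down at 1.39 m → arm 0.3 m, τ = 160 × 0.3 = 48 N·m counterclockwise.
Net moment of the loads = 85.47 N·m counterclockwise.
The upward force F acts at the left end, arm 1.69 m, giving F × 1.69 clockwise.
Στ = 0 ⇒ F × 1.69 = 85.47 ⇒ F = 85.47 / 1.69 = 50.6 N.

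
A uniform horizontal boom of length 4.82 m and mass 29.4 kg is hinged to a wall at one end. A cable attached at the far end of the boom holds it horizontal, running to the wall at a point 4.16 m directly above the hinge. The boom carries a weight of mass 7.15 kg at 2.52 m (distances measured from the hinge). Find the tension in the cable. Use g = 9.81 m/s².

T ≈ 277 N

Sum moments about the hinge (the unknown hinge reaction has zero arm there).
Beam weight: 29.4 × 9.81 = 288.4 N down at 2.41 m → arm 2.41 m, τ = 288.4 × 2.41 = 695 N·m clockwise.
Weight: 7.15 × 9.81 = 70.14 N down at 2.52 m → arm 2.52 m, τ = 70.14 × 2.52 = 176.8 N·m clockwise.
Total clockwise load moment = 871.8 N·m.
The cable tension T acts at 4.82 m; only its component perpendicular to the boom, T sinθ, produces torque. sinθ = h/√(h²+d²) = 4.16/√(4.16²+4.82²) = 0.6534.
Στ = 0 ⇒ T × 4.82 × 0.6534 = 871.8 ⇒ T = 871.8 / 3.149 = 277 N.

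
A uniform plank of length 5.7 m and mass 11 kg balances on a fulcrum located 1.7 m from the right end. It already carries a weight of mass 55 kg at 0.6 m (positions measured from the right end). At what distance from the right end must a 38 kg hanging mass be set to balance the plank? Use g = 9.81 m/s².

About the fulcrum (at 1.7 m from the right end):
Beam weight: 11 × 9.81 = 107.9 N down at 2.85 m → arm 1.15 m, τ = 107.9 × 1.15 = 124.1 N·m counterclockwise.
Weight: 55 × 9.81 = 539.6 N down at 0.6 m → arm 1.1 m, τ = 539.6 × 1.1 = 593.6 N·m clockwise.
Net moment of existing loads = 469.5 N·m clockwise.
The hanging mass weighs 38 × 9.81 = 372.8 N and must supply an equal counterclockwise moment, so its lever arm about the fulcrum is 469.5 / 372.8 = 1.26 m.
That puts it at 1.7 + 1.26 = 2.96 m from the right end.

x ≈ 2.96 m from the right end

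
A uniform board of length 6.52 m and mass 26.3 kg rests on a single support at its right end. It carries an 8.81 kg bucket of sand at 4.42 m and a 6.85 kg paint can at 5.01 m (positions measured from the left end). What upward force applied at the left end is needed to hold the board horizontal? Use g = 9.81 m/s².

Taking torques about the right end:
Beam weight: 26.3 × 9.81 = 258 N down at 3.26 m → arm 3.26 m, τ = 258 × 3.26 = 841.1 N·m counterclockwise.
Bucket of sand: 8.81 × 9.81 = 86.43 N down at 4.42 m → arm 2.1 m, τ = 86.43 × 2.1 = 181.5 N·m counterclockwise.
Paint can: 6.85 × 9.81 = 67.2 N down at 5.01 m → arm 1.51 m, τ = 67.2 × 1.51 = 101.5 N·m counterclockwise.
Net moment of the loads = 1124 N·m counterclockwise.
The upward force F acts at the left end, arm 6.52 m, giving F × 6.52 clockwise.
Στ = 0 ⇒ F × 6.52 = 1124 ⇒ F = 1124 / 6.52 = 172 N.

F ≈ 172 N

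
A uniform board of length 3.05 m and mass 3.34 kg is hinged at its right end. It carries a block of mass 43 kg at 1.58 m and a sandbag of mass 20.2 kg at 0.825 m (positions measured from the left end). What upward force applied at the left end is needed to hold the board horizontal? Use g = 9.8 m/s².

F ≈ 364 N

About the right end:
Beam weight: 3.34 × 9.8 = 32.73 N down at 1.525 m → arm 1.525 m, τ = 32.73 × 1.525 = 49.91 N·m counterclockwise.
Block: 43 × 9.8 = 421.4 N down at 1.58 m → arm 1.47 m, τ = 421.4 × 1.47 = 619.5 N·m counterclockwise.
Sandbag: 20.2 × 9.8 = 198 N down at 0.825 m → arm 2.225 m, τ = 198 × 2.225 = 440.6 N·m counterclockwise.
Net moment of the loads = 1110 N·m counterclockwise.
The upward force F acts at the left end, arm 3.05 m, giving F × 3.05 clockwise.
Balancing moments: F × 3.05 = 1110, giving F = 1110 / 3.05 = 364 N.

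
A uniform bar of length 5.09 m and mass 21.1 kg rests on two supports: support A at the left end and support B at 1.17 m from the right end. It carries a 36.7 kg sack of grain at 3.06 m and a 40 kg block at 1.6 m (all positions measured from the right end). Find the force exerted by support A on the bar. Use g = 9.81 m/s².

R_A ≈ 289 N

Taking torques about support B:
Beam weight: 21.1 × 9.81 = 207 N down at 2.545 m → arm 1.375 m, τ = 207 × 1.375 = 284.6 N·m counterclockwise.
Sack of grain: 36.7 × 9.81 = 360 N down at 3.06 m → arm 1.89 m, τ = 360 × 1.89 = 680.4 N·m counterclockwise.
Block: 40 × 9.81 = 392.4 N down at 1.6 m → arm 0.43 m, τ = 392.4 × 0.43 = 168.7 N·m counterclockwise.
Net load moment about support B = 1134 N·m counterclockwise.
Reaction R at support A is upward at 5.09 m, arm 3.92 m → moment R × 3.92 clockwise.
Setting net torque to zero: R × 3.92 = 1134 → R = 289 N.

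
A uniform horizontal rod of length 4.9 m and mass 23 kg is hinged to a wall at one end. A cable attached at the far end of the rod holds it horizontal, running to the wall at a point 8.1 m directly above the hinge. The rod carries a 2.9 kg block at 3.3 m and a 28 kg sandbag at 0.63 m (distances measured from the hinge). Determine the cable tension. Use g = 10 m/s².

Take moments about the hinge.
Beam weight: 23 × 10 = 230 N down at 2.45 m → arm 2.45 m, τ = 230 × 2.45 = 563.5 N·m clockwise.
Block: 2.9 × 10 = 29 N down at 3.3 m → arm 3.3 m, τ = 29 × 3.3 = 95.7 N·m clockwise.
Sandbag: 28 × 10 = 280 N down at 0.63 m → arm 0.63 m, τ = 280 × 0.63 = 176.4 N·m clockwise.
Total clockwise load moment = 835.6 N·m.
The cable tension T acts at 4.9 m; only its component perpendicular to the rod, T sinθ, produces torque. sinθ = h/√(h²+d²) = 8.1/√(8.1²+4.9²) = 0.8556.
For rotational equilibrium, T × 4.9 × 0.8556 = 835.6, so T = 835.6 / 4.192 = 199 N.

T ≈ 199 N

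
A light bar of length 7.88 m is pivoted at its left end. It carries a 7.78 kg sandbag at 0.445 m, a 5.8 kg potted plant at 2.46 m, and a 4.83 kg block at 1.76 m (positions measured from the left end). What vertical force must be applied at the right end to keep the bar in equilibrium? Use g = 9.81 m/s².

Sum moments about the left end (the unknown pivot reaction has zero arm there).
Sandbag: 7.78 × 9.81 = 76.32 N down at 0.445 m → arm 0.445 m, τ = 76.32 × 0.445 = 33.96 N·m clockwise.
Potted plant: 5.8 × 9.81 = 56.9 N down at 2.46 m → arm 2.46 m, τ = 56.9 × 2.46 = 140 N·m clockwise.
Block: 4.83 × 9.81 = 47.38 N down at 1.76 m → arm 1.76 m, τ = 47.38 × 1.76 = 83.39 N·m clockwise.
Net moment of the loads = 257.4 N·m clockwise.
The upward force F acts at the right end, arm 7.88 m, giving F × 7.88 counterclockwise.
For rotational equilibrium, F × 7.88 = 257.4, so F = 257.4 / 7.88 = 32.7 N.

F ≈ 32.7 N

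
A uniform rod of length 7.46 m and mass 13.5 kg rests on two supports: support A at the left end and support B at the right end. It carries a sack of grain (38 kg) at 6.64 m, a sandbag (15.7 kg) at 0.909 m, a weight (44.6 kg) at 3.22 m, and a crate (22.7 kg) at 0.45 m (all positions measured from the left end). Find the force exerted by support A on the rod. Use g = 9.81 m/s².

R_A ≈ 700 N

Taking torques about support B:
Beam weight: 13.5 × 9.81 = 132.4 N down at 3.73 m → arm 3.73 m, τ = 132.4 × 3.73 = 493.9 N·m counterclockwise.
Sack of grain: 38 × 9.81 = 372.8 N down at 6.64 m → arm 0.82 m, τ = 372.8 × 0.82 = 305.7 N·m counterclockwise.
Sandbag: 15.7 × 9.81 = 154 N down at 0.909 m → arm 6.551 m, τ = 154 × 6.551 = 1009 N·m counterclockwise.
Weight: 44.6 × 9.81 = 437.5 N down at 3.22 m → arm 4.24 m, τ = 437.5 × 4.24 = 1855 N·m counterclockwise.
Crate: 22.7 × 9.81 = 222.7 N down at 0.45 m → arm 7.01 m, τ = 222.7 × 7.01 = 1561 N·m counterclockwise.
Net load moment about support B = 5225 N·m counterclockwise.
Reaction R at support A is upward at 0 m, arm 7.46 m → moment R × 7.46 clockwise.
Στ = 0 ⇒ R × 7.46 = 5225 ⇒ R = 700 N.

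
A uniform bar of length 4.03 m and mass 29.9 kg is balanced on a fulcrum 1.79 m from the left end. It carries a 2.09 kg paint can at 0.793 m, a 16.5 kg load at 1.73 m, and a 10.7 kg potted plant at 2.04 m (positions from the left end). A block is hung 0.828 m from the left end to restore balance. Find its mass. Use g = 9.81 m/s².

Sum moments about the fulcrum (at 1.79 m from the left end) (the support reaction has zero arm there).
Beam weight: 29.9 × 9.81 = 293.3 N down at 2.015 m → arm 0.225 m, τ = 293.3 × 0.225 = 65.99 N·m clockwise.
Paint can: 2.09 × 9.81 = 20.5 N down at 0.793 m → arm 0.997 m, τ = 20.5 × 0.997 = 20.44 N·m counterclockwise.
Load: 16.5 × 9.81 = 161.9 N down at 1.73 m → arm 0.06 m, τ = 161.9 × 0.06 = 9.714 N·m counterclockwise.
Potted plant: 10.7 × 9.81 = 105 N down at 2.04 m → arm 0.25 m, τ = 105 × 0.25 = 26.25 N·m clockwise.
Net moment of known loads = 62.09 N·m clockwise.
An unknown mass m at 0.828 m has arm 0.962 m; its moment is m·g·0.962 counterclockwise.
For rotational equilibrium, m × 9.81 × 0.962 = 62.09, so m = 62.09 / (9.81 × 0.962) = 6.58 kg.

m ≈ 6.58 kg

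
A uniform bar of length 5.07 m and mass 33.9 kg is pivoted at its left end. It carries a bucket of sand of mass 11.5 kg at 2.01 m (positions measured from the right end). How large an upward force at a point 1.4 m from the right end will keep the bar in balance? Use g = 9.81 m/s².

F ≈ 324 N

Choose the left end as the axis so the unknown pivot reaction has zero arm there.
Beam weight: 33.9 × 9.81 = 332.6 N down at 2.535 m → arm 2.535 m, τ = 332.6 × 2.535 = 843.1 N·m clockwise.
Bucket of sand: 11.5 × 9.81 = 112.8 N down at 2.01 m → arm 3.06 m, τ = 112.8 × 3.06 = 345.2 N·m clockwise.
Net moment of the loads = 1188 N·m clockwise.
The upward force F acts at a point 1.4 m from the right end, arm 3.67 m, giving F × 3.67 counterclockwise.
Balancing moments: F × 3.67 = 1188, giving F = 1188 / 3.67 = 324 N.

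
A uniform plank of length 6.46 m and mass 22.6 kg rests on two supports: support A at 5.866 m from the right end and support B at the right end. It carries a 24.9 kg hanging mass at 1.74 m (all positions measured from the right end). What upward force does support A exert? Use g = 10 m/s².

Choose support B as the axis so its reaction then has zero moment arm.
Beam weight: 22.6 × 10 = 226 N down at 3.23 m → arm 3.23 m, τ = 226 × 3.23 = 730 N·m counterclockwise.
Hanging mass: 24.9 × 10 = 249 N down at 1.74 m → arm 1.74 m, τ = 249 × 1.74 = 433.3 N·m counterclockwise.
Net load moment about support B = 1163 N·m counterclockwise.
Reaction R at support A is upward at 5.866 m, arm 5.866 m → moment R × 5.866 clockwise.
Στ = 0 ⇒ R × 5.866 = 1163 ⇒ R = 198 N.

R_A ≈ 198 N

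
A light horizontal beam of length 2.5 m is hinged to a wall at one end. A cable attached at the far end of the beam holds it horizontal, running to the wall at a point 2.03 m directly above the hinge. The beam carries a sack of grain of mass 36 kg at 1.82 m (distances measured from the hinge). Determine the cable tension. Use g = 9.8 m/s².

T ≈ 407 N

Sum moments about the hinge (the unknown hinge reaction has zero arm there).
Sack of grain: 36 × 9.8 = 352.8 N down at 1.82 m → arm 1.82 m, τ = 352.8 × 1.82 = 642.1 N·m clockwise.
Total clockwise load moment = 642.1 N·m.
The cable tension T acts at 2.5 m; only its component perpendicular to the beam, T sinθ, produces torque. sinθ = h/√(h²+d²) = 2.03/√(2.03²+2.5²) = 0.6304.
Στ = 0 ⇒ T × 2.5 × 0.6304 = 642.1 ⇒ T = 642.1 / 1.576 = 407 N.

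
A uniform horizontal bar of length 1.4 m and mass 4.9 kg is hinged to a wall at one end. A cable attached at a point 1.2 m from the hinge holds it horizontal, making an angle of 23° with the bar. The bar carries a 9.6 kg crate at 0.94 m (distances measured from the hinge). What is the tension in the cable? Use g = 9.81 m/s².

T ≈ 261 N

Sum moments about the hinge (the unknown hinge reaction has zero arm there).
Beam weight: 4.9 × 9.81 = 48.07 N down at 0.7 m → arm 0.7 m, τ = 48.07 × 0.7 = 33.65 N·m clockwise.
Crate: 9.6 × 9.81 = 94.18 N down at 0.94 m → arm 0.94 m, τ = 94.18 × 0.94 = 88.53 N·m clockwise.
Total clockwise load moment = 122.2 N·m.
The cable tension T acts at 1.2 m; only its component perpendicular to the bar, T sinθ, produces torque. sin 23° = 0.3907.
Balancing moments: T × 1.2 × 0.3907 = 122.2, giving T = 122.2 / 0.4688 = 261 N.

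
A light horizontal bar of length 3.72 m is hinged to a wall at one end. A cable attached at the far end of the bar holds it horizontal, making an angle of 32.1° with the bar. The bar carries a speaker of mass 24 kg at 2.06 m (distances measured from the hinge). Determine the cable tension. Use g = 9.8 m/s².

Choose the hinge as the axis so the unknown hinge reaction has zero arm there.
Speaker: 24 × 9.8 = 235.2 N down at 2.06 m → arm 2.06 m, τ = 235.2 × 2.06 = 484.5 N·m clockwise.
Total clockwise load moment = 484.5 N·m.
The cable tension T acts at 3.72 m; only its component perpendicular to the bar, T sinθ, produces torque. sin 32.1° = 0.5314.
Balancing moments: T × 3.72 × 0.5314 = 484.5, giving T = 484.5 / 1.977 = 245 N.

T ≈ 245 N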